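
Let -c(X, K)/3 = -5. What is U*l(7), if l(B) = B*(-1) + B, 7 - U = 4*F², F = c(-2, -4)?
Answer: 0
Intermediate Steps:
c(X, K) = 15 (c(X, K) = -3*(-5) = 15)
F = 15
U = -893 (U = 7 - 4*15² = 7 - 4*225 = 7 - 1*900 = 7 - 900 = -893)
l(B) = 0 (l(B) = -B + B = 0)
U*l(7) = -893*0 = 0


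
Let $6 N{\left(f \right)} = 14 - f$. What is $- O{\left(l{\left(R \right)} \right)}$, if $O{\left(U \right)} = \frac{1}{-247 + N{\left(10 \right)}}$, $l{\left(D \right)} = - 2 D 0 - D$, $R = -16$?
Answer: $\frac{3}{739} \approx 0.0040595$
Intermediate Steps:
$N{\left(f \right)} = \frac{7}{3} - \frac{f}{6}$ ($N{\left(f \right)} = \frac{14 - f}{6} = \frac{7}{3} - \frac{f}{6}$)
$l{\left(D \right)} = - D$ ($l{\left(D \right)} = 0 - D = - D$)
$O{\left(U \right)} = - \frac{3}{739}$ ($O{\left(U \right)} = \frac{1}{-247 + \left(\frac{7}{3} - \frac{5}{3}\right)} = \frac{1}{-247 + \frac{2}{3}} = \frac{1}{- \frac{739}{3}} = - \frac{3}{739}$)
$- O{\left(l{\left(R \right)} \right)} = \left(-1\right) \left(- \frac{3}{739}\right) = \frac{3}{739}$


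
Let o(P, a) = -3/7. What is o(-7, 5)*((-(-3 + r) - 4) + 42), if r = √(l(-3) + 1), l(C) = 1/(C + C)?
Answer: -123/7 + √30/14 ≈ -17.180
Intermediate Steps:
o(P, a) = -3/7 (o(P, a) = -3*⅐ = -3/7)
l(C) = 1/(2*C)
r = √30/6 (r = √((½)/(-3) + 1) = √((½)*(-⅓) + 1) = √(-⅙ + 1) = √(⅚) = √30/6 ≈ 0.91287)
o(-7, 5)*((-(-3 + r) - 4) + 42) = -3*((-(-3 + √30/6) - 4) + 42)/7 = -3*(((3 - √30/6) - 4) + 42)/7 = -3*((-1 - √30/6) + 42)/7 = -3*(41 - √30/6)/7 = -123/7 + √30/14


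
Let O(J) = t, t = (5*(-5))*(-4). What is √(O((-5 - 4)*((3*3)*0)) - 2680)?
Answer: 2*I*√645 ≈ 50.794*I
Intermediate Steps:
t = 100 (t = -25*(-4) = 100)
O(J) = 100
√(O((-5 - 4)*((3*3)*0)) - 2680) = √(100 - 2680) = √(-2580) = 2*I*√645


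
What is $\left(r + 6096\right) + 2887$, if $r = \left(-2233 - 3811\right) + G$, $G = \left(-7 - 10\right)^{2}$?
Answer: $3228$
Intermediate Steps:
$G = 289$ ($G = \left(-7 - 10\right)^{2} = \left(-17\right)^{2} = 289$)
$r = -5755$ ($r = \left(-2233 - 3811\right) + 289 = -6044 + 289 = -5755$)
$\left(r + 6096\right) + 2887 = \left(-5755 + 6096\right) + 2887 = 341 + 2887 = 3228$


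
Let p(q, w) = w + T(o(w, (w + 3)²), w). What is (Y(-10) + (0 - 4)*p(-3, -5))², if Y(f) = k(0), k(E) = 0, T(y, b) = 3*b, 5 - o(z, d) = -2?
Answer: 6400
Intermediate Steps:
o(z, d) = 7 (o(z, d) = 5 - 1*(-2) = 5 + 2 = 7)
Y(f) = 0
p(q, w) = 4*w (p(q, w) = w + 3*w = 4*w)
(Y(-10) + (0 - 4)*p(-3, -5))² = (0 + (0 - 4)*(4*(-5)))² = (0 - 4*(-20))² = (0 + 80)² = 80² = 6400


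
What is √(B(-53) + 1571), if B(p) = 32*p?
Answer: 5*I*√5 ≈ 11.18*I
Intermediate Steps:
√(B(-53) + 1571) = √(32*(-53) + 1571) = √(-1696 + 1571) = √(-125) = 5*I*√5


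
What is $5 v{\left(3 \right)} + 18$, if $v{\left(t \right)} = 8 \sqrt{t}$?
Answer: $18 + 40 \sqrt{3} \approx 87.282$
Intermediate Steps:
$5 v{\left(3 \right)} + 18 = 5 \cdot 8 \sqrt{3} + 18 = 40 \sqrt{3} + 18 = 18 + 40 \sqrt{3}$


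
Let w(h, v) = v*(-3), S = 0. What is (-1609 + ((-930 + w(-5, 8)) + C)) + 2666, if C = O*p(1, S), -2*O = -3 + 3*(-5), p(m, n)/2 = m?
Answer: 121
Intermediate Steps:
p(m, n) = 2*m
w(h, v) = -3*v
O = 9 (O = -(-3 + 3*(-5))/2 = -(-3 - 15)/2 = -½*(-18) = 9)
C = 18 (C = 9*(2*1) = 9*2 = 18)
(-1609 + ((-930 + w(-5, 8)) + C)) + 2666 = (-1609 + ((-930 - 3*8) + 18)) + 2666 = (-1609 + ((-930 - 24) + 18)) + 2666 = (-1609 + (-954 + 18)) + 2666 = (-1609 - 936) + 2666 = -2545 + 2666 = 121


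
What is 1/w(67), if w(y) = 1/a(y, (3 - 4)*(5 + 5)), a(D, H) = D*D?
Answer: 4489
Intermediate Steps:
a(D, H) = D**2
w(y) = y**(-2) (w(y) = 1/(y**2) = y**(-2))
1/w(67) = 1/(67**(-2)) = 1/(1/4489) = 4489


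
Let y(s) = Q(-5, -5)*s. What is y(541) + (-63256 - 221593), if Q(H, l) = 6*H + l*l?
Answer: -287554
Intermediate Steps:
Q(H, l) = l² + 6*H (Q(H, l) = 6*H + l² = l² + 6*H)
y(s) = -5*s (y(s) = ((-5)² + 6*(-5))*s = (25 - 30)*s = -5*s)
y(541) + (-63256 - 221593) = -5*541 + (-63256 - 221593) = -2705 - 284849 = -287554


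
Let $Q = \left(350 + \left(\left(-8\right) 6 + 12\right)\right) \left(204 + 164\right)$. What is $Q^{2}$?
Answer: $13352264704$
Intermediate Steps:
$Q = 115552$ ($Q = \left(350 + \left(-48 + 12\right)\right) 368 = \left(350 - 36\right) 368 = 314 \cdot 368 = 115552$)
$Q^{2} = 115552^{2} = 13352264704$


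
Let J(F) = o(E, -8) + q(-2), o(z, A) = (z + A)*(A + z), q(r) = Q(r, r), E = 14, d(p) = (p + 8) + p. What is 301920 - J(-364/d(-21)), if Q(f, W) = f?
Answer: 301886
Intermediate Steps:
d(p) = 8 + 2*p (d(p) = (8 + p) + p = 8 + 2*p)
q(r) = r
o(z, A) = (A + z)² (o(z, A) = (A + z)*(A + z) = (A + z)²)
J(F) = 34 (J(F) = (-8 + 14)² - 2 = 6² - 2 = 36 - 2 = 34)
301920 - J(-364/d(-21)) = 301920 - 1*34 = 301920 - 34 = 301886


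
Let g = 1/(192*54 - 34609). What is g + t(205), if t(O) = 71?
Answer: 1721110/24241 ≈ 71.000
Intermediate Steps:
g = -1/24241 (g = 1/(10368 - 34609) = 1/(-24241) = -1/24241 ≈ -4.1252e-5)
g + t(205) = -1/24241 + 71 = 1721110/24241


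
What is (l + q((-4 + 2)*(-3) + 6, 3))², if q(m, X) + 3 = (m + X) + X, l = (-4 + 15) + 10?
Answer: 1296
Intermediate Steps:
l = 21 (l = 11 + 10 = 21)
q(m, X) = -3 + m + 2*X (q(m, X) = -3 + ((m + X) + X) = -3 + ((X + m) + X) = -3 + (m + 2*X) = -3 + m + 2*X)
(l + q((-4 + 2)*(-3) + 6, 3))² = (21 + (-3 + ((-4 + 2)*(-3) + 6) + 2*3))² = (21 + (-3 + (-2*(-3) + 6) + 6))² = (21 + (-3 + (6 + 6) + 6))² = (21 + (-3 + 12 + 6))² = (21 + 15)² = 36² = 1296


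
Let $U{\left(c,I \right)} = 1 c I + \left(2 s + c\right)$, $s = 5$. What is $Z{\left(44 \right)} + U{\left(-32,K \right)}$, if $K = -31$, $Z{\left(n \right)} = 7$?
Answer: $977$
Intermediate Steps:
$U{\left(c,I \right)} = 10 + c + I c$ ($U{\left(c,I \right)} = 1 c I + \left(2 \cdot 5 + c\right) = c I + \left(10 + c\right) = I c + \left(10 + c\right) = 10 + c + I c$)
$Z{\left(44 \right)} + U{\left(-32,K \right)} = 7 - -970 = 7 + \left(10 - 32 + 992\right) = 7 + 970 = 977$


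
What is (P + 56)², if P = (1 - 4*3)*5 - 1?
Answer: 0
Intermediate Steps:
P = -56 (P = (1 - 12)*5 - 1 = -11*5 - 1 = -55 - 1 = -56)
(P + 56)² = (-56 + 56)² = 0² = 0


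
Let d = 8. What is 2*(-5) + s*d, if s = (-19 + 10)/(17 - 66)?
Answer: -418/49 ≈ -8.5306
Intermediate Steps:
s = 9/49 (s = -9/(-49) = -9*(-1/49) = 9/49 ≈ 0.18367)
2*(-5) + s*d = 2*(-5) + (9/49)*8 = -10 + 72/49 = -418/49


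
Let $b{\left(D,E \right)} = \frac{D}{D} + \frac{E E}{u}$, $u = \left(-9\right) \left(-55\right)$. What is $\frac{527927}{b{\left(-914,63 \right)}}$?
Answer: $\frac{29035985}{496} \approx 58540.0$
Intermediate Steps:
$u = 495$
$b{\left(D,E \right)} = 1 + \frac{E^{2}}{495}$ ($b{\left(D,E \right)} = \frac{D}{D} + \frac{E E}{495} = 1 + E^{2} \cdot \frac{1}{495} = 1 + \frac{E^{2}}{495}$)
$\frac{527927}{b{\left(-914,63 \right)}} = \frac{527927}{1 + \frac{63^{2}}{495}} = \frac{527927}{1 + \frac{1}{495} \cdot 3969} = \frac{527927}{1 + \frac{441}{55}} = \frac{527927}{\frac{496}{55}} = 527927 \cdot \frac{55}{496} = \frac{29035985}{496}$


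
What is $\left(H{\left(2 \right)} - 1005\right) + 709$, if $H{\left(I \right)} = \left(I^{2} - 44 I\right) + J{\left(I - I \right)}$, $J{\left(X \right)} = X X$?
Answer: $-380$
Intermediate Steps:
$J{\left(X \right)} = X^{2}$
$H{\left(I \right)} = I^{2} - 44 I$ ($H{\left(I \right)} = \left(I^{2} - 44 I\right) + \left(I - I\right)^{2} = \left(I^{2} - 44 I\right) + 0^{2} = \left(I^{2} - 44 I\right) + 0 = I^{2} - 44 I$)
$\left(H{\left(2 \right)} - 1005\right) + 709 = \left(2 \left(-44 + 2\right) - 1005\right) + 709 = \left(2 \left(-42\right) - 1005\right) + 709 = \left(-84 - 1005\right) + 709 = -1089 + 709 = -380$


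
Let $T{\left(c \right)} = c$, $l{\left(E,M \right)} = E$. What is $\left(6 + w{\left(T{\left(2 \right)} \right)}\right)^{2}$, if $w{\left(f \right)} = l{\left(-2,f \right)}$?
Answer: $16$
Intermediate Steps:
$w{\left(f \right)} = -2$
$\left(6 + w{\left(T{\left(2 \right)} \right)}\right)^{2} = \left(6 - 2\right)^{2} = 4^{2} = 16$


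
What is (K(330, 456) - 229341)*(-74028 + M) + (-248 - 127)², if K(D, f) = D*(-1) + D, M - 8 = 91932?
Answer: -4107815367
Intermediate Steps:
M = 91940 (M = 8 + 91932 = 91940)
K(D, f) = 0 (K(D, f) = -D + D = 0)
(K(330, 456) - 229341)*(-74028 + M) + (-248 - 127)² = (0 - 229341)*(-74028 + 91940) + (-248 - 127)² = -229341*17912 + (-375)² = -4107955992 + 140625 = -4107815367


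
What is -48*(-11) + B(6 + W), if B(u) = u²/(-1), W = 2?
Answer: 464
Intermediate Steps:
B(u) = -u² (B(u) = u²*(-1) = -u²)
-48*(-11) + B(6 + W) = -48*(-11) - (6 + 2)² = 528 - 1*8² = 528 - 1*64 = 528 - 64 = 464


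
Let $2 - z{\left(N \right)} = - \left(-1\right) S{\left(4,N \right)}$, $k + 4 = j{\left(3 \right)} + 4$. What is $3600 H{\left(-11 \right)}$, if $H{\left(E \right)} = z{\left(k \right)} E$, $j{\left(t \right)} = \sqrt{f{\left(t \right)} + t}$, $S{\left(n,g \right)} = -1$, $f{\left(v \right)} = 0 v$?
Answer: $-118800$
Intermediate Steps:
$f{\left(v \right)} = 0$
$j{\left(t \right)} = \sqrt{t}$ ($j{\left(t \right)} = \sqrt{0 + t} = \sqrt{t}$)
$k = \sqrt{3}$ ($k = -4 + \left(\sqrt{3} + 4\right) = -4 + \left(4 + \sqrt{3}\right) = \sqrt{3} \approx 1.732$)
$z{\left(N \right)} = 3$ ($z{\left(N \right)} = 2 - - \left(-1\right) \left(-1\right) = 2 - \left(-1\right) 1 = 2 - -1 = 2 + 1 = 3$)
$H{\left(E \right)} = 3 E$
$3600 H{\left(-11 \right)} = 3600 \cdot 3 \left(-11\right) = 3600 \left(-33\right) = -118800$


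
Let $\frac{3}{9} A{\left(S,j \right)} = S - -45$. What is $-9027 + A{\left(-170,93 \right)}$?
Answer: $-9402$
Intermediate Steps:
$A{\left(S,j \right)} = 135 + 3 S$ ($A{\left(S,j \right)} = 3 \left(S - -45\right) = 3 \left(S + 45\right) = 3 \left(45 + S\right) = 135 + 3 S$)
$-9027 + A{\left(-170,93 \right)} = -9027 + \left(135 + 3 \left(-170\right)\right) = -9027 + \left(135 - 510\right) = -9027 - 375 = -9402$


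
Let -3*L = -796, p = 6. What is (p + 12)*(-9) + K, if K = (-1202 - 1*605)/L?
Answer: -134373/796 ≈ -168.81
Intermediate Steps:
L = 796/3 (L = -⅓*(-796) = 796/3 ≈ 265.33)
K = -5421/796 (K = (-1202 - 1*605)/(796/3) = (-1202 - 605)*(3/796) = -1807*3/796 = -5421/796 ≈ -6.8103)
(p + 12)*(-9) + K = (6 + 12)*(-9) - 5421/796 = 18*(-9) - 5421/796 = -162 - 5421/796 = -134373/796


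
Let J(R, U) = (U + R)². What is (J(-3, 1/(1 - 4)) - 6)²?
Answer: 2116/81 ≈ 26.123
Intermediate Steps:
J(R, U) = (R + U)²
(J(-3, 1/(1 - 4)) - 6)² = ((-3 + 1/(1 - 4))² - 6)² = ((-3 + 1/(-3))² - 6)² = ((-3 - ⅓)² - 6)² = ((-10/3)² - 6)² = (100/9 - 6)² = (46/9)² = 2116/81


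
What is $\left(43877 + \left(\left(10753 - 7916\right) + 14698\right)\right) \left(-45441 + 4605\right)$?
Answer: $-2507820432$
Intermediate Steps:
$\left(43877 + \left(\left(10753 - 7916\right) + 14698\right)\right) \left(-45441 + 4605\right) = \left(43877 + \left(2837 + 14698\right)\right) \left(-40836\right) = \left(43877 + 17535\right) \left(-40836\right) = 61412 \left(-40836\right) = -2507820432$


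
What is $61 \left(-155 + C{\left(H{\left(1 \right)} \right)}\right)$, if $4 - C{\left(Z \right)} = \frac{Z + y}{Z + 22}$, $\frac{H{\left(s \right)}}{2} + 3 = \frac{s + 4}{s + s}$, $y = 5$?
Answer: $- \frac{193675}{21} \approx -9222.6$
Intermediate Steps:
$H{\left(s \right)} = -6 + \frac{4 + s}{s}$ ($H{\left(s \right)} = -6 + 2 \frac{s + 4}{s + s} = -6 + 2 \frac{4 + s}{2 s} = -6 + \frac{4 + s}{s}$)
$C{\left(Z \right)} = 4 - \frac{5 + Z}{22 + Z}$ ($C{\left(Z \right)} = 4 - \frac{Z + 5}{Z + 22} = 4 - \frac{5 + Z}{22 + Z}$)
$61 \left(-155 + C{\left(H{\left(1 \right)} \right)}\right) = 61 \left(-155 + \frac{83 + 3 \left(-5 + \frac{4}{1}\right)}{22 - \left(5 - \frac{4}{1}\right)}\right) = 61 \left(-155 + \frac{83 + 3 \left(-5 + 4 \cdot 1\right)}{22 + \left(-5 + 4 \cdot 1\right)}\right) = 61 \left(-155 + \frac{83 + 3 \left(-5 + 4\right)}{22 + \left(-5 + 4\right)}\right) = 61 \left(-155 + \frac{83 + 3 \left(-1\right)}{22 - 1}\right) = 61 \left(-155 + \frac{83 - 3}{21}\right) = 61 \left(-155 + \frac{1}{21} \cdot 80\right) = 61 \left(-155 + \frac{80}{21}\right) = 61 \left(- \frac{3175}{21}\right) = - \frac{193675}{21}$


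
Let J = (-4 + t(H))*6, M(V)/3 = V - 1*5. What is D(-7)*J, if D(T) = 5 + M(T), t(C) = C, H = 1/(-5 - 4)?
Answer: 2294/3 ≈ 764.67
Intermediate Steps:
M(V) = -15 + 3*V (M(V) = 3*(V - 1*5) = 3*(V - 5) = 3*(-5 + V) = -15 + 3*V)
H = -1/9 (H = 1/(-9) = -1/9 ≈ -0.11111)
D(T) = -10 + 3*T (D(T) = 5 + (-15 + 3*T) = -10 + 3*T)
J = -74/3 (J = (-4 - 1/9)*6 = -37/9*6 = -74/3 ≈ -24.667)
D(-7)*J = (-10 + 3*(-7))*(-74/3) = (-10 - 21)*(-74/3) = -31*(-74/3) = 2294/3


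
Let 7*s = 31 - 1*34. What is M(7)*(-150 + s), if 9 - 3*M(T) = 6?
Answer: -1053/7 ≈ -150.43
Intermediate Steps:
M(T) = 1 (M(T) = 3 - 1/3*6 = 3 - 2 = 1)
s = -3/7 (s = (31 - 1*34)/7 = (31 - 34)/7 = (1/7)*(-3) = -3/7 ≈ -0.42857)
M(7)*(-150 + s) = 1*(-150 - 3/7) = 1*(-1053/7) = -1053/7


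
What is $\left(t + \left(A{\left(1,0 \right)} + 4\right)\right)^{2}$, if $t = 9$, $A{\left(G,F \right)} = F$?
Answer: $169$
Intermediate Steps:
$\left(t + \left(A{\left(1,0 \right)} + 4\right)\right)^{2} = \left(9 + \left(0 + 4\right)\right)^{2} = \left(9 + 4\right)^{2} = 13^{2} = 169$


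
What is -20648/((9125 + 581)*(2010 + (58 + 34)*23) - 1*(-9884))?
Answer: -2581/5007105 ≈ -0.00051547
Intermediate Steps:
-20648/((9125 + 581)*(2010 + (58 + 34)*23) - 1*(-9884)) = -20648/(9706*(2010 + 92*23) + 9884) = -20648/(9706*(2010 + 2116) + 9884) = -20648/(9706*4126 + 9884) = -20648/(40046956 + 9884) = -20648/40056840 = -20648*1/40056840 = -2581/5007105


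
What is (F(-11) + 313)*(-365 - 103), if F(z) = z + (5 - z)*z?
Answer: -58968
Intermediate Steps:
F(z) = z + z*(5 - z)
(F(-11) + 313)*(-365 - 103) = (-11*(6 - 1*(-11)) + 313)*(-365 - 103) = (-11*(6 + 11) + 313)*(-468) = (-11*17 + 313)*(-468) = (-187 + 313)*(-468) = 126*(-468) = -58968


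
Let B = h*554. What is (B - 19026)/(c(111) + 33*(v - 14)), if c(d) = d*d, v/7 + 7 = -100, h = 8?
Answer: 7297/6429 ≈ 1.1350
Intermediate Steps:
v = -749 (v = -49 + 7*(-100) = -49 - 700 = -749)
c(d) = d**2
B = 4432 (B = 8*554 = 4432)
(B - 19026)/(c(111) + 33*(v - 14)) = (4432 - 19026)/(111**2 + 33*(-749 - 14)) = -14594/(12321 + 33*(-763)) = -14594/(12321 - 25179) = -14594/(-12858) = -14594*(-1/12858) = 7297/6429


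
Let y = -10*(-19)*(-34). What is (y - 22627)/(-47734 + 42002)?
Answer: 29087/5732 ≈ 5.0745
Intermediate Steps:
y = -6460 (y = 190*(-34) = -6460)
(y - 22627)/(-47734 + 42002) = (-6460 - 22627)/(-47734 + 42002) = -29087/(-5732) = -29087*(-1/5732) = 29087/5732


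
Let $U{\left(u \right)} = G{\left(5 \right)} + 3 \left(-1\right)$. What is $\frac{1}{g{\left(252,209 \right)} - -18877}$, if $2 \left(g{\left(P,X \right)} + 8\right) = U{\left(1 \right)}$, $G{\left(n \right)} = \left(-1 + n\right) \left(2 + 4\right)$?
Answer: $\frac{2}{37759} \approx 5.2968 \cdot 10^{-5}$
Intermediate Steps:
$G{\left(n \right)} = -6 + 6 n$ ($G{\left(n \right)} = \left(-1 + n\right) 6 = -6 + 6 n$)
$U{\left(u \right)} = 21$ ($U{\left(u \right)} = \left(-6 + 6 \cdot 5\right) + 3 \left(-1\right) = \left(-6 + 30\right) - 3 = 24 - 3 = 21$)
$g{\left(P,X \right)} = \frac{5}{2}$ ($g{\left(P,X \right)} = -8 + \frac{1}{2} \cdot 21 = -8 + \frac{21}{2} = \frac{5}{2}$)
$\frac{1}{g{\left(252,209 \right)} - -18877} = \frac{1}{\frac{5}{2} - -18877} = \frac{1}{\frac{5}{2} + 18877} = \frac{1}{\frac{37759}{2}} = \frac{2}{37759}$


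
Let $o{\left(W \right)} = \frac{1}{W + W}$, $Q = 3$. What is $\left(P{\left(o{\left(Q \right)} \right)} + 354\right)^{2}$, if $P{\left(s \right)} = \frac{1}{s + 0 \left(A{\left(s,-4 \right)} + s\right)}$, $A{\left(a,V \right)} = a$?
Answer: $129600$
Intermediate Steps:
$o{\left(W \right)} = \frac{1}{2 W}$
$P{\left(s \right)} = \frac{1}{s}$ ($P{\left(s \right)} = \frac{1}{s + 0 \left(s + s\right)} = \frac{1}{s + 0 \cdot 2 s} = \frac{1}{s + 0} = \frac{1}{s}$)
$\left(P{\left(o{\left(Q \right)} \right)} + 354\right)^{2} = \left(\frac{1}{\frac{1}{2} \cdot \frac{1}{3}} + 354\right)^{2} = \left(\frac{1}{\frac{1}{6}} + 354\right)^{2} = \left(6 + 354\right)^{2} = 360^{2} = 129600$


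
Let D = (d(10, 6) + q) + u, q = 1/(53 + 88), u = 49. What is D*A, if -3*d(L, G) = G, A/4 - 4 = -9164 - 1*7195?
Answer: -433603760/141 ≈ -3.0752e+6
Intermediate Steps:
A = -65420 (A = 16 + 4*(-9164 - 1*7195) = 16 + 4*(-9164 - 7195) = 16 + 4*(-16359) = 16 - 65436 = -65420)
q = 1/141 ≈ 0.0070922
d(L, G) = -G/3
D = 6628/141 (D = (-⅓*6 + 1/141) + 49 = (-2 + 1/141) + 49 = -281/141 + 49 = 6628/141 ≈ 47.007)
D*A = (6628/141)*(-65420) = -433603760/141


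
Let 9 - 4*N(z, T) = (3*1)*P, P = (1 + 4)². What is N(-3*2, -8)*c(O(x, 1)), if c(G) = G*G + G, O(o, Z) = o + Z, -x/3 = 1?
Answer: -33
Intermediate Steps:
x = -3 (x = -3*1 = -3)
O(o, Z) = Z + o
c(G) = G + G² (c(G) = G² + G = G + G²)
P = 25 (P = 5² = 25)
N(z, T) = -33/2 (N(z, T) = 9/4 - 3*1*25/4 = 9/4 - 3*25/4 = 9/4 - ¼*75 = 9/4 - 75/4 = -33/2)
N(-3*2, -8)*c(O(x, 1)) = -33*(1 - 3)*(1 + (1 - 3))/2 = -(-33)*(1 - 2) = -(-33)*(-1) = -33/2*2 = -33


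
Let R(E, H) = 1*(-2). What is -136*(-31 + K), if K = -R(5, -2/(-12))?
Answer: 3944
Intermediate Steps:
R(E, H) = -2
K = 2 (K = -1*(-2) = 2)
-136*(-31 + K) = -136*(-31 + 2) = -136*(-29) = 3944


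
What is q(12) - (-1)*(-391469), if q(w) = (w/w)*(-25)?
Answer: -391494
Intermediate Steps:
q(w) = -25 (q(w) = 1*(-25) = -25)
q(12) - (-1)*(-391469) = -25 - (-1)*(-391469) = -25 - 1*391469 = -25 - 391469 = -391494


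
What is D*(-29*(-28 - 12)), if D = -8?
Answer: -9280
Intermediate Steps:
D*(-29*(-28 - 12)) = -(-232)*(-28 - 12) = -(-232)*(-40) = -8*1160 = -9280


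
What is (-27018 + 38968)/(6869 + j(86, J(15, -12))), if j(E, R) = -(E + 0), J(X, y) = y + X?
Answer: 11950/6783 ≈ 1.7618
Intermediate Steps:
J(X, y) = X + y
j(E, R) = -E
(-27018 + 38968)/(6869 + j(86, J(15, -12))) = (-27018 + 38968)/(6869 - 1*86) = 11950/(6869 - 86) = 11950/6783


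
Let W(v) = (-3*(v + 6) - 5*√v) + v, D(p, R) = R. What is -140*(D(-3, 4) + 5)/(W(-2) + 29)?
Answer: -756/11 - 252*I*√2/11 ≈ -68.727 - 32.398*I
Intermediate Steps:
W(v) = -18 - 5*√v - 2*v (W(v) = (-3*(6 + v) - 5*√v) + v = ((-18 - 3*v) - 5*√v) + v = (-18 - 5*√v - 3*v) + v = -18 - 5*√v - 2*v)
-140*(D(-3, 4) + 5)/(W(-2) + 29) = -140*(4 + 5)/((-18 - 5*I*√2 - 2*(-2)) + 29) = -1260/((-18 - 5*I*√2 + 4) + 29) = -1260/((-14 - 5*I*√2) + 29) = -1260/(15 - 5*I*√2)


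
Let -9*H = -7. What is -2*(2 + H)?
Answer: -50/9 ≈ -5.5556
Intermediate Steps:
H = 7/9 (H = -⅑*(-7) = 7/9 ≈ 0.77778)
-2*(2 + H) = -2*(2 + 7/9) = -2*25/9 = -50/9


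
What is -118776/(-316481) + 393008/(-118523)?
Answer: -3803513000/1293457847 ≈ -2.9406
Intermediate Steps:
-118776/(-316481) + 393008/(-118523) = -118776*(-1/316481) + 393008*(-1/118523) = 118776/316481 - 13552/4087 = -3803513000/1293457847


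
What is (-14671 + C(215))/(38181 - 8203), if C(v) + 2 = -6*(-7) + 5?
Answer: -7313/14989 ≈ -0.48789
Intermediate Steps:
C(v) = 45 (C(v) = -2 + (-6*(-7) + 5) = -2 + (42 + 5) = -2 + 47 = 45)
(-14671 + C(215))/(38181 - 8203) = (-14671 + 45)/(38181 - 8203) = -14626/29978 = -14626*1/29978 = -7313/14989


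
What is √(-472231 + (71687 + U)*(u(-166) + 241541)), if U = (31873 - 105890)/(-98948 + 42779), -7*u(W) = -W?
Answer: √47651605233079729/1659 ≈ 1.3158e+5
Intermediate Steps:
u(W) = W/7 (u(W) = -(-1)*W/7 = W/7)
U = 74017/56169 (U = -74017/(-56169) = -74017*(-1/56169) = 74017/56169 ≈ 1.3178)
√(-472231 + (71687 + U)*(u(-166) + 241541)) = √(-472231 + (71687 + 74017/56169)*((⅐)*(-166) + 241541)) = √(-472231 + 4026661120*(-166/7 + 241541)/56169) = √(-472231 + (4026661120/56169)*(1690621/7)) = √(-472231 + 6807557849355520/393183) = √(6807372176154247/393183) = √47651605233079729/1659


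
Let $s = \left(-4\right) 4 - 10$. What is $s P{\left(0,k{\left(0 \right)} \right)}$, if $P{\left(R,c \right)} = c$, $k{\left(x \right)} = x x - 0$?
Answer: $0$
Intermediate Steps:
$s = -26$ ($s = -16 - 10 = -26$)
$k{\left(x \right)} = x^{2}$ ($k{\left(x \right)} = x^{2} + 0 = x^{2}$)
$s P{\left(0,k{\left(0 \right)} \right)} = - 26 \cdot 0^{2} = \left(-26\right) 0 = 0$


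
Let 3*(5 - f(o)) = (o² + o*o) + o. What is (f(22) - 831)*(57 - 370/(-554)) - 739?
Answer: -18670647/277 ≈ -67403.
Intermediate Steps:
f(o) = 5 - 2*o²/3 - o/3 (f(o) = 5 - ((o² + o*o) + o)/3 = 5 - ((o² + o²) + o)/3 = 5 - (2*o² + o)/3 = 5 - (o + 2*o²)/3 = 5 + (-2*o²/3 - o/3) = 5 - 2*o²/3 - o/3)
(f(22) - 831)*(57 - 370/(-554)) - 739 = ((5 - ⅔*22² - ⅓*22) - 831)*(57 - 370/(-554)) - 739 = ((5 - ⅔*484 - 22/3) - 831)*(57 - 370*(-1/554)) - 739 = ((5 - 968/3 - 22/3) - 831)*(57 + 185/277) - 739 = (-325 - 831)*(15974/277) - 739 = -1156*15974/277 - 739 = -18465944/277 - 739 = -18670647/277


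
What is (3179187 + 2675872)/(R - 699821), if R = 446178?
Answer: -5855059/253643 ≈ -23.084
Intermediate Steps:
(3179187 + 2675872)/(R - 699821) = (3179187 + 2675872)/(446178 - 699821) = 5855059/(-253643) = 5855059*(-1/253643) = -5855059/253643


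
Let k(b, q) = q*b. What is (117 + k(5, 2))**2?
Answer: 16129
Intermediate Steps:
k(b, q) = b*q
(117 + k(5, 2))**2 = (117 + 5*2)**2 = (117 + 10)**2 = 127**2 = 16129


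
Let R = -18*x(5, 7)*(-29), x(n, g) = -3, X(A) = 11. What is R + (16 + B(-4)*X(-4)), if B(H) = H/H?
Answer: -1539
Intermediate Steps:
B(H) = 1
R = -1566 (R = -18*(-3)*(-29) = 54*(-29) = -1566)
R + (16 + B(-4)*X(-4)) = -1566 + (16 + 1*11) = -1566 + (16 + 11) = -1566 + 27 = -1539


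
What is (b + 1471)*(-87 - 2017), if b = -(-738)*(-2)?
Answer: 10520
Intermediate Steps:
b = -1476 (b = -369*4 = -1476)
(b + 1471)*(-87 - 2017) = (-1476 + 1471)*(-87 - 2017) = -5*(-2104) = 10520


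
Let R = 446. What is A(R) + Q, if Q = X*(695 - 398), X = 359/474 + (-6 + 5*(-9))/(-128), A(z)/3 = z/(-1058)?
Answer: 1829519445/5349248 ≈ 342.01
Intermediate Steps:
A(z) = -3*z/1058 (A(z) = 3*(z/(-1058)) = 3*(z*(-1/1058)) = 3*(-z/1058) = -3*z/1058)
X = 35063/30336 (X = 359*(1/474) + (-6 - 45)*(-1/128) = 359/474 - 51*(-1/128) = 359/474 + 51/128 = 35063/30336 ≈ 1.1558)
Q = 3471237/10112 (Q = 35063*(695 - 398)/30336 = (35063/30336)*297 = 3471237/10112 ≈ 343.28)
A(R) + Q = -3/1058*446 + 3471237/10112 = -669/529 + 3471237/10112 = 1829519445/5349248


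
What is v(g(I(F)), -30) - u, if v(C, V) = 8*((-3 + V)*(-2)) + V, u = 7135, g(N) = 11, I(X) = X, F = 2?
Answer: -6637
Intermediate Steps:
v(C, V) = 48 - 15*V (v(C, V) = 8*(6 - 2*V) + V = (48 - 16*V) + V = 48 - 15*V)
v(g(I(F)), -30) - u = (48 - 15*(-30)) - 1*7135 = (48 + 450) - 7135 = 498 - 7135 = -6637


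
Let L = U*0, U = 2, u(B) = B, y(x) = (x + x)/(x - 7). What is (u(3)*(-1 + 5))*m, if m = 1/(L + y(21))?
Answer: 4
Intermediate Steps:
y(x) = 2*x/(-7 + x) (y(x) = (2*x)/(-7 + x) = 2*x/(-7 + x))
L = 0 (L = 2*0 = 0)
m = ⅓ (m = 1/(0 + 2*21/(-7 + 21)) = 1/(0 + 2*21/14) = 1/(0 + 2*21*(1/14)) = 1/(0 + 3) = 1/3 = ⅓ ≈ 0.33333)
(u(3)*(-1 + 5))*m = (3*(-1 + 5))*(⅓) = (3*4)*(⅓) = 12*(⅓) = 4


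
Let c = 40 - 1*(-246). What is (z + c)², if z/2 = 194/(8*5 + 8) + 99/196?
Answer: 30107455225/345744 ≈ 87080.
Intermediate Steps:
c = 286 (c = 40 + 246 = 286)
z = 5347/588 (z = 2*(194/(8*5 + 8) + 99/196) = 2*(194/(40 + 8) + 99*(1/196)) = 2*(194/48 + 99/196) = 2*(194*(1/48) + 99/196) = 2*(97/24 + 99/196) = 2*(5347/1176) = 5347/588 ≈ 9.0935)
(z + c)² = (5347/588 + 286)² = (173515/588)² = 30107455225/345744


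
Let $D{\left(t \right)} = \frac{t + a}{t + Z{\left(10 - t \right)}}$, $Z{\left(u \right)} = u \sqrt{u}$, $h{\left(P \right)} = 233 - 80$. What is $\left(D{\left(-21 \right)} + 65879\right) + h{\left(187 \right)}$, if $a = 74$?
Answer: $\frac{1938040313}{29350} + \frac{1643 \sqrt{31}}{29350} \approx 66032.0$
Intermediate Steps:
$h{\left(P \right)} = 153$
$Z{\left(u \right)} = u^{\frac{3}{2}}$
$D{\left(t \right)} = \frac{74 + t}{t + \left(10 - t\right)^{\frac{3}{2}}}$ ($D{\left(t \right)} = \frac{t + 74}{t + \left(10 - t\right)^{\frac{3}{2}}} = \frac{74 + t}{t + \left(10 - t\right)^{\frac{3}{2}}}$)
$\left(D{\left(-21 \right)} + 65879\right) + h{\left(187 \right)} = \left(\frac{74 - 21}{-21 + \left(10 - -21\right)^{\frac{3}{2}}} + 65879\right) + 153 = \left(\frac{1}{-21 + \left(10 + 21\right)^{\frac{3}{2}}} \cdot 53 + 65879\right) + 153 = \left(\frac{1}{-21 + 31^{\frac{3}{2}}} \cdot 53 + 65879\right) + 153 = \left(\frac{1}{-21 + 31 \sqrt{31}} \cdot 53 + 65879\right) + 153 = \left(\frac{53}{-21 + 31 \sqrt{31}} + 65879\right) + 153 = \left(65879 + \frac{53}{-21 + 31 \sqrt{31}}\right) + 153 = 66032 + \frac{53}{-21 + 31 \sqrt{31}}$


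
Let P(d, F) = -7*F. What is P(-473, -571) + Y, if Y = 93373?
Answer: 97370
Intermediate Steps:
P(-473, -571) + Y = -7*(-571) + 93373 = 3997 + 93373 = 97370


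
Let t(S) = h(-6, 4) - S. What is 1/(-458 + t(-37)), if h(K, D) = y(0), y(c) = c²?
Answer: -1/421 ≈ -0.0023753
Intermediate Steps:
h(K, D) = 0 (h(K, D) = 0² = 0)
t(S) = -S (t(S) = 0 - S = -S)
1/(-458 + t(-37)) = 1/(-458 - 1*(-37)) = 1/(-458 + 37) = 1/(-421) = -1/421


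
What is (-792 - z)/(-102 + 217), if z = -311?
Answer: -481/115 ≈ -4.1826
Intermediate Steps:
(-792 - z)/(-102 + 217) = (-792 - 1*(-311))/(-102 + 217) = (-792 + 311)/115 = (1/115)*(-481) = -481/115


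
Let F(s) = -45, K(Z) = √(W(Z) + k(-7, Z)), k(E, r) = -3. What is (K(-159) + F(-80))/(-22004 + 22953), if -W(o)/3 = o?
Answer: -45/949 + √474/949 ≈ -0.024477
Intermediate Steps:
W(o) = -3*o
K(Z) = √(-3 - 3*Z) (K(Z) = √(-3*Z - 3) = √(-3 - 3*Z))
(K(-159) + F(-80))/(-22004 + 22953) = (√(-3 - 3*(-159)) - 45)/(-22004 + 22953) = (√(-3 + 477) - 45)/949 = (√474 - 45)*(1/949) = (-45 + √474)*(1/949) = -45/949 + √474/949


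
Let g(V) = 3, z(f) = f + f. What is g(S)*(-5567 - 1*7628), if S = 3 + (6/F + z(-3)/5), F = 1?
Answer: -39585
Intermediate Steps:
z(f) = 2*f
S = 39/5 (S = 3 + (6/1 + (2*(-3))/5) = 3 + (6*1 - 6*1/5) = 3 + (6 - 6/5) = 3 + 24/5 = 39/5 ≈ 7.8000)
g(S)*(-5567 - 1*7628) = 3*(-5567 - 1*7628) = 3*(-5567 - 7628) = 3*(-13195) = -39585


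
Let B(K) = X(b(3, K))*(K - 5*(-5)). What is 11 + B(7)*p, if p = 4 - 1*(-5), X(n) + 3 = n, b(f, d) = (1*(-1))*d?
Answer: -2869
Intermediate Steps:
b(f, d) = -d
X(n) = -3 + n
p = 9 (p = 4 + 5 = 9)
B(K) = (-3 - K)*(25 + K) (B(K) = (-3 - K)*(K - 5*(-5)) = (-3 - K)*(K + 25) = (-3 - K)*(25 + K))
11 + B(7)*p = 11 - (3 + 7)*(25 + 7)*9 = 11 - 1*10*32*9 = 11 - 320*9 = 11 - 2880 = -2869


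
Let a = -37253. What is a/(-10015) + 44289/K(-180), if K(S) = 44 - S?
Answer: 64557001/320480 ≈ 201.44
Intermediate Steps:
a/(-10015) + 44289/K(-180) = -37253/(-10015) + 44289/(44 - 1*(-180)) = -37253*(-1/10015) + 44289/(44 + 180) = 37253/10015 + 44289/224 = 37253/10015 + 44289*(1/224) = 37253/10015 + 6327/32 = 64557001/320480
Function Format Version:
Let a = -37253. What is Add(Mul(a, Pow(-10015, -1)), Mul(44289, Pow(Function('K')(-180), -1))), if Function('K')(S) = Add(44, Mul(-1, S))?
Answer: Rational(64557001, 320480) ≈ 201.44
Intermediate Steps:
Add(Mul(a, Pow(-10015, -1)), Mul(44289, Pow(Function('K')(-180), -1))) = Add(Mul(-37253, Pow(-10015, -1)), Mul(44289, Pow(Add(44, Mul(-1, -180)), -1))) = Add(Mul(-37253, Rational(-1, 10015)), Mul(44289, Pow(Add(44, 180), -1))) = Add(Rational(37253, 10015), Mul(44289, Pow(224, -1))) = Add(Rational(37253, 10015), Mul(44289, Rational(1, 224))) = Add(Rational(37253, 10015), Rational(6327, 32)) = Rational(64557001, 320480)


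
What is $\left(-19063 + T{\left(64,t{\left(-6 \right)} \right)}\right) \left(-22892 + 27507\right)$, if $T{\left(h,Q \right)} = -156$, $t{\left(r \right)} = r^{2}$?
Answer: $-88695685$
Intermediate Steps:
$\left(-19063 + T{\left(64,t{\left(-6 \right)} \right)}\right) \left(-22892 + 27507\right) = \left(-19063 - 156\right) \left(-22892 + 27507\right) = \left(-19219\right) 4615 = -88695685$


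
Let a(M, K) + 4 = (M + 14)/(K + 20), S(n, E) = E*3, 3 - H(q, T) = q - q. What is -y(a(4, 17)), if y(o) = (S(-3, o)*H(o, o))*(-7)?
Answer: -8190/37 ≈ -221.35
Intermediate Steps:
H(q, T) = 3 (H(q, T) = 3 - (q - q) = 3 - 1*0 = 3 + 0 = 3)
S(n, E) = 3*E
a(M, K) = -4 + (14 + M)/(20 + K) (a(M, K) = -4 + (M + 14)/(K + 20) = -4 + (14 + M)/(20 + K))
y(o) = -63*o (y(o) = ((3*o)*3)*(-7) = (9*o)*(-7) = -63*o)
-y(a(4, 17)) = -(-63)*(-66 + 4 - 4*17)/(20 + 17) = -(-63)*(-66 + 4 - 68)/37 = -(-63)*(1/37)*(-130) = -(-63)*(-130)/37 = -1*8190/37 = -8190/37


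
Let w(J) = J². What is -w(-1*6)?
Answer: -36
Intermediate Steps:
-w(-1*6) = -(-1*6)² = -1*(-6)² = -1*36 = -36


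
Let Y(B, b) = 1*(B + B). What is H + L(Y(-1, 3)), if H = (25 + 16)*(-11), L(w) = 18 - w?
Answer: -431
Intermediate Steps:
Y(B, b) = 2*B (Y(B, b) = 1*(2*B) = 2*B)
H = -451 (H = 41*(-11) = -451)
H + L(Y(-1, 3)) = -451 + (18 - 2*(-1)) = -451 + (18 - 1*(-2)) = -451 + (18 + 2) = -451 + 20 = -431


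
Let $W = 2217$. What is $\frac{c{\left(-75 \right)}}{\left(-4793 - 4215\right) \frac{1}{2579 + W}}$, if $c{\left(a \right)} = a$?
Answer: $\frac{89925}{2252} \approx 39.931$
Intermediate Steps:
$\frac{c{\left(-75 \right)}}{\left(-4793 - 4215\right) \frac{1}{2579 + W}} = - \frac{75}{\left(-4793 - 4215\right) \frac{1}{2579 + 2217}} = - \frac{75}{\left(-9008\right) \frac{1}{4796}} = - \frac{75}{- \frac{2252}{1199}} = \left(-75\right) \left(- \frac{1199}{2252}\right) = \frac{89925}{2252}$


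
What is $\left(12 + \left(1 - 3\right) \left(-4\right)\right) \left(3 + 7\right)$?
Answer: $200$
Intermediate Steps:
$\left(12 + \left(1 - 3\right) \left(-4\right)\right) \left(3 + 7\right) = \left(12 - -8\right) 10 = \left(12 + 8\right) 10 = 20 \cdot 10 = 200$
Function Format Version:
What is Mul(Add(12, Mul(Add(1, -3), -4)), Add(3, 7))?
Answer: 200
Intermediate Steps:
Mul(Add(12, Mul(Add(1, -3), -4)), Add(3, 7)) = Mul(Add(12, Mul(-2, -4)), 10) = Mul(Add(12, 8), 10) = Mul(20, 10) = 200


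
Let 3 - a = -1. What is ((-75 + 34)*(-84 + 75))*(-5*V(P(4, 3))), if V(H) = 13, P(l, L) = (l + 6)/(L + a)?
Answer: -23985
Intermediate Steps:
a = 4 (a = 3 - 1*(-1) = 3 + 1 = 4)
P(l, L) = (6 + l)/(4 + L) (P(l, L) = (l + 6)/(L + 4) = (6 + l)/(4 + L))
((-75 + 34)*(-84 + 75))*(-5*V(P(4, 3))) = ((-75 + 34)*(-84 + 75))*(-5*13) = -41*(-9)*(-65) = 369*(-65) = -23985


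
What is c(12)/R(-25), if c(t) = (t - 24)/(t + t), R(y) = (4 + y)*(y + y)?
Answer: -1/2100 ≈ -0.00047619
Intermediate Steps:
R(y) = 2*y*(4 + y) (R(y) = (4 + y)*(2*y) = 2*y*(4 + y))
c(t) = (-24 + t)/(2*t) (c(t) = (-24 + t)/((2*t)) = (-24 + t)*(1/(2*t)) = (-24 + t)/(2*t))
c(12)/R(-25) = ((½)*(-24 + 12)/12)/((2*(-25)*(4 - 25))) = ((½)*(1/12)*(-12))/((2*(-25)*(-21))) = -½/1050 = -½*1/1050 = -1/2100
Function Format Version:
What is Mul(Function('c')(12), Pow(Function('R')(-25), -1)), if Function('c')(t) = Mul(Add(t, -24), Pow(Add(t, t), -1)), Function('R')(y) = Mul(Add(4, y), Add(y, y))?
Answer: Rational(-1, 2100) ≈ -0.00047619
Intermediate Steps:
Function('R')(y) = Mul(2, y, Add(4, y)) (Function('R')(y) = Mul(Add(4, y), Mul(2, y)) = Mul(2, y, Add(4, y)))
Function('c')(t) = Mul(Rational(1, 2), Pow(t, -1), Add(-24, t)) (Function('c')(t) = Mul(Add(-24, t), Pow(Mul(2, t), -1)) = Mul(Add(-24, t), Mul(Rational(1, 2), Pow(t, -1))) = Mul(Rational(1, 2), Pow(t, -1), Add(-24, t)))
Mul(Function('c')(12), Pow(Function('R')(-25), -1)) = Mul(Mul(Rational(1, 2), Pow(12, -1), Add(-24, 12)), Pow(Mul(2, -25, Add(4, -25)), -1)) = Mul(Mul(Rational(1, 2), Rational(1, 12), -12), Pow(Mul(2, -25, -21), -1)) = Mul(Rational(-1, 2), Pow(1050, -1)) = Mul(Rational(-1, 2), Rational(1, 1050)) = Rational(-1, 2100)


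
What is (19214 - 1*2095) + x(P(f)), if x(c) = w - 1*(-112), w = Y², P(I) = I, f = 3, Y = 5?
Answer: 17256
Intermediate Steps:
w = 25 (w = 5² = 25)
x(c) = 137 (x(c) = 25 - 1*(-112) = 25 + 112 = 137)
(19214 - 1*2095) + x(P(f)) = (19214 - 1*2095) + 137 = (19214 - 2095) + 137 = 17119 + 137 = 17256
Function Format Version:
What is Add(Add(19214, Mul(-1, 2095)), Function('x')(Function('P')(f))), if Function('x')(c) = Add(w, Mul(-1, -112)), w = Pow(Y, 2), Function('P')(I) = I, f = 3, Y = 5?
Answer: 17256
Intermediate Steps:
w = 25 (w = Pow(5, 2) = 25)
Function('x')(c) = 137 (Function('x')(c) = Add(25, Mul(-1, -112)) = Add(25, 112) = 137)
Add(Add(19214, Mul(-1, 2095)), Function('x')(Function('P')(f))) = Add(Add(19214, Mul(-1, 2095)), 137) = Add(Add(19214, -2095), 137) = Add(17119, 137) = 17256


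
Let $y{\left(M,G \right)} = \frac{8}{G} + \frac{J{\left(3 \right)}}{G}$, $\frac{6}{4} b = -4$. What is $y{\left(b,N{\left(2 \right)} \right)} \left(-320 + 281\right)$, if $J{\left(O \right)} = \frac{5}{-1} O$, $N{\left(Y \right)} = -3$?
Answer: $-91$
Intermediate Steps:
$b = - \frac{8}{3}$ ($b = \frac{2}{3} \left(-4\right) = - \frac{8}{3} \approx -2.6667$)
$J{\left(O \right)} = - 5 O$ ($J{\left(O \right)} = 5 \left(-1\right) O = - 5 O$)
$y{\left(M,G \right)} = - \frac{7}{G}$ ($y{\left(M,G \right)} = \frac{8}{G} + \frac{\left(-5\right) 3}{G} = \frac{8}{G} - \frac{15}{G} = - \frac{7}{G}$)
$y{\left(b,N{\left(2 \right)} \right)} \left(-320 + 281\right) = - \frac{7}{-3} \left(-320 + 281\right) = \left(-7\right) \left(- \frac{1}{3}\right) \left(-39\right) = \frac{7}{3} \left(-39\right) = -91$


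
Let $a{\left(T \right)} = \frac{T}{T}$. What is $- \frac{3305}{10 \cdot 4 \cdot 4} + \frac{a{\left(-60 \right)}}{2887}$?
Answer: $- \frac{1908275}{92384} \approx -20.656$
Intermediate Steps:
$a{\left(T \right)} = 1$
$- \frac{3305}{10 \cdot 4 \cdot 4} + \frac{a{\left(-60 \right)}}{2887} = - \frac{3305}{10 \cdot 4 \cdot 4} + 1 \cdot \frac{1}{2887} = - \frac{3305}{40 \cdot 4} + 1 \cdot \frac{1}{2887} = - \frac{3305}{160} + \frac{1}{2887} = \left(-3305\right) \frac{1}{160} + \frac{1}{2887} = - \frac{661}{32} + \frac{1}{2887} = - \frac{1908275}{92384}$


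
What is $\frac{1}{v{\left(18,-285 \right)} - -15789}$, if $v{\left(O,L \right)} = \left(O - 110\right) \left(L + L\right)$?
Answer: $\frac{1}{68229} \approx 1.4657 \cdot 10^{-5}$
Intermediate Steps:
$v{\left(O,L \right)} = 2 L \left(-110 + O\right)$ ($v{\left(O,L \right)} = \left(-110 + O\right) 2 L = 2 L \left(-110 + O\right)$)
$\frac{1}{v{\left(18,-285 \right)} - -15789} = \frac{1}{2 \left(-285\right) \left(-110 + 18\right) - -15789} = \frac{1}{2 \left(-285\right) \left(-92\right) + \left(-23786 + 39575\right)} = \frac{1}{52440 + 15789} = \frac{1}{68229}$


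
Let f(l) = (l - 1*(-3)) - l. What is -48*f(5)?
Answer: -144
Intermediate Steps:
f(l) = 3 (f(l) = (l + 3) - l = (3 + l) - l = 3)
-48*f(5) = -48*3 = -144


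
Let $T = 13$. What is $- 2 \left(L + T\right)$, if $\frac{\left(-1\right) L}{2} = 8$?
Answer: $6$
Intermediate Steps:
$L = -16$ ($L = \left(-2\right) 8 = -16$)
$- 2 \left(L + T\right) = - 2 \left(-16 + 13\right) = \left(-2\right) \left(-3\right) = 6$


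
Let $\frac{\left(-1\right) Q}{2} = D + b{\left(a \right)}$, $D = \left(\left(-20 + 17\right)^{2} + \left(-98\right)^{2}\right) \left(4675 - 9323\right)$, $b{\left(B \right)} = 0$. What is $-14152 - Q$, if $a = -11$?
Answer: $-89376600$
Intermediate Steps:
$D = -44681224$ ($D = \left(\left(-3\right)^{2} + 9604\right) \left(-4648\right) = \left(9 + 9604\right) \left(-4648\right) = 9613 \left(-4648\right) = -44681224$)
$Q = 89362448$ ($Q = - 2 \left(-44681224 + 0\right) = \left(-2\right) \left(-44681224\right) = 89362448$)
$-14152 - Q = -14152 - 89362448 = -89376600$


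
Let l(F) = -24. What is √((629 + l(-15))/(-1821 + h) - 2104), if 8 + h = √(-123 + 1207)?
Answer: √(-3848821 + 4208*√271)/√(1829 - 2*√271) ≈ 45.873*I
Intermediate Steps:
h = -8 + 2*√271 (h = -8 + √(-123 + 1207) = -8 + √1084 = -8 + 2*√271 ≈ 24.924)
√((629 + l(-15))/(-1821 + h) - 2104) = √((629 - 24)/(-1821 + (-8 + 2*√271)) - 2104) = √(605/(-1829 + 2*√271) - 2104) = √(-2104 + 605/(-1829 + 2*√271))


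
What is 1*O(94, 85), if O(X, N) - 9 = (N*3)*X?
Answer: 23979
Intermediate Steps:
O(X, N) = 9 + 3*N*X (O(X, N) = 9 + (N*3)*X = 9 + (3*N)*X = 9 + 3*N*X)
1*O(94, 85) = 1*(9 + 3*85*94) = 1*(9 + 23970) = 1*23979 = 23979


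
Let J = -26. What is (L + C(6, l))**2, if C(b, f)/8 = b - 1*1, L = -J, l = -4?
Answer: 4356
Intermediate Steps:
L = 26 (L = -1*(-26) = 26)
C(b, f) = -8 + 8*b (C(b, f) = 8*(b - 1*1) = 8*(b - 1) = 8*(-1 + b) = -8 + 8*b)
(L + C(6, l))**2 = (26 + (-8 + 8*6))**2 = (26 + (-8 + 48))**2 = (26 + 40)**2 = 66**2 = 4356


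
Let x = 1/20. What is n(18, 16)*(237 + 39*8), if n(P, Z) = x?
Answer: 549/20 ≈ 27.450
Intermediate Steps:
x = 1/20 ≈ 0.050000
n(P, Z) = 1/20
n(18, 16)*(237 + 39*8) = (237 + 39*8)/20 = (237 + 312)/20 = (1/20)*549 = 549/20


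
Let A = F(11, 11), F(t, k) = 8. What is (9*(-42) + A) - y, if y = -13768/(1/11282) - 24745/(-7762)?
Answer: 1205673034227/7762 ≈ 1.5533e+8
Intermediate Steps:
y = -1205675906167/7762 (y = -13768/1/11282 - 24745*(-1/7762) = -13768*11282 + 24745/7762 = -155330576 + 24745/7762 = -1205675906167/7762 ≈ -1.5533e+8)
A = 8
(9*(-42) + A) - y = (9*(-42) + 8) - 1*(-1205675906167/7762) = (-378 + 8) + 1205675906167/7762 = -370 + 1205675906167/7762 = 1205673034227/7762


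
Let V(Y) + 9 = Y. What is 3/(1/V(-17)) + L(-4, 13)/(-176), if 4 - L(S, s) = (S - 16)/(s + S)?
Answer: -15451/198 ≈ -78.035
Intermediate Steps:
L(S, s) = 4 - (-16 + S)/(S + s) (L(S, s) = 4 - (S - 16)/(s + S) = 4 - (-16 + S)/(S + s))
V(Y) = -9 + Y
3/(1/V(-17)) + L(-4, 13)/(-176) = 3/(1/(-9 - 17)) + ((16 + 3*(-4) + 4*13)/(-4 + 13))/(-176) = 3/(1/(-26)) + ((16 - 12 + 52)/9)*(-1/176) = 3/(-1/26) + ((⅑)*56)*(-1/176) = 3*(-26) + (56/9)*(-1/176) = -78 - 7/198 = -15451/198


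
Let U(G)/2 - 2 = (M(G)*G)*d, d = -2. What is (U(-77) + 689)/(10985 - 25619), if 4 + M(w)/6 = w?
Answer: 16555/1626 ≈ 10.181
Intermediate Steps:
M(w) = -24 + 6*w
U(G) = 4 - 4*G*(-24 + 6*G) (U(G) = 4 + 2*(((-24 + 6*G)*G)*(-2)) = 4 + 2*((G*(-24 + 6*G))*(-2)) = 4 + 2*(-2*G*(-24 + 6*G)) = 4 - 4*G*(-24 + 6*G))
(U(-77) + 689)/(10985 - 25619) = ((4 - 24*(-77)*(-4 - 77)) + 689)/(10985 - 25619) = ((4 - 24*(-77)*(-81)) + 689)/(-14634) = ((4 - 149688) + 689)*(-1/14634) = (-149684 + 689)*(-1/14634) = -148995*(-1/14634) = 16555/1626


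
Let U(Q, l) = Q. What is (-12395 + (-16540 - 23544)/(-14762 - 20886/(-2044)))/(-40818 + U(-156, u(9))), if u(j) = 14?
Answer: 62276677649/205912392218 ≈ 0.30244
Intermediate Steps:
(-12395 + (-16540 - 23544)/(-14762 - 20886/(-2044)))/(-40818 + U(-156, u(9))) = (-12395 + (-16540 - 23544)/(-14762 - 20886/(-2044)))/(-40818 - 156) = (-12395 - 40084/(-14762 - 20886*(-1/2044)))/(-40974) = (-12395 - 40084/(-14762 + 10443/1022))*(-1/40974) = (-12395 - 40084/(-15076321/1022))*(-1/40974) = (-12395 - 40084*(-1022/15076321))*(-1/40974) = (-12395 + 40965848/15076321)*(-1/40974) = -186830032947/15076321*(-1/40974) = 62276677649/205912392218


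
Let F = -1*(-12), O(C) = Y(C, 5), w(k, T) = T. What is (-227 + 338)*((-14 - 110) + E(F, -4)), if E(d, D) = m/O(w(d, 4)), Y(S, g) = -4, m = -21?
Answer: -52725/4 ≈ -13181.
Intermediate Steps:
O(C) = -4
F = 12
E(d, D) = 21/4 (E(d, D) = -21/(-4) = -21*(-¼) = 21/4)
(-227 + 338)*((-14 - 110) + E(F, -4)) = (-227 + 338)*((-14 - 110) + 21/4) = 111*(-124 + 21/4) = 111*(-475/4) = -52725/4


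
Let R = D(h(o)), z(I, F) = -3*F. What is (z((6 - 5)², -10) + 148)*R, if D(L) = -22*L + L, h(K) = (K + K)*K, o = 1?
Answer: -7476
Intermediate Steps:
h(K) = 2*K² (h(K) = (2*K)*K = 2*K²)
D(L) = -21*L
R = -42 (R = -42*1² = -42 ≈ -42.000)
(z((6 - 5)², -10) + 148)*R = (-3*(-10) + 148)*(-42) = (30 + 148)*(-42) = 178*(-42) = -7476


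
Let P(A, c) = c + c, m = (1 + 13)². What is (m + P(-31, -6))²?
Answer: 33856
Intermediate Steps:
m = 196 (m = 14² = 196)
P(A, c) = 2*c
(m + P(-31, -6))² = (196 + 2*(-6))² = (196 - 12)² = 184² = 33856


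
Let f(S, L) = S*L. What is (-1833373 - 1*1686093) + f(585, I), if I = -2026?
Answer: -4704676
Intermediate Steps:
f(S, L) = L*S
(-1833373 - 1*1686093) + f(585, I) = (-1833373 - 1*1686093) - 2026*585 = (-1833373 - 1686093) - 1185210 = -3519466 - 1185210 = -4704676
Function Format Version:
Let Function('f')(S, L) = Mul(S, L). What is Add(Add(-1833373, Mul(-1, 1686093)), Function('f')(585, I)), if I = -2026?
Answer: -4704676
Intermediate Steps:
Function('f')(S, L) = Mul(L, S)
Add(Add(-1833373, Mul(-1, 1686093)), Function('f')(585, I)) = Add(Add(-1833373, Mul(-1, 1686093)), Mul(-2026, 585)) = Add(Add(-1833373, -1686093), -1185210) = Add(-3519466, -1185210) = -4704676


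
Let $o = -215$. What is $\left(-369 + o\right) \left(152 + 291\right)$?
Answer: $-258712$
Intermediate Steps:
$\left(-369 + o\right) \left(152 + 291\right) = \left(-369 - 215\right) \left(152 + 291\right) = \left(-584\right) 443 = -258712$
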